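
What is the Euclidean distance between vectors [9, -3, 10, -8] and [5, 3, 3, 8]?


d = sqrt(sum of squared differences). (9-5)^2=16, (-3-3)^2=36, (10-3)^2=49, (-8-8)^2=256. Sum = 357.

sqrt(357)


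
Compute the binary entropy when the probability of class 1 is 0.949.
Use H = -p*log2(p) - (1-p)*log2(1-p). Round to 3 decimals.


H = -0.949*log2(0.949) - 0.051*log2(0.051) = 0.291.

0.291


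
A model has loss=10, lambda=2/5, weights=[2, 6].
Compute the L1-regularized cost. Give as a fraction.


L1 norm = sum(|w|) = 8. J = 10 + 2/5 * 8 = 66/5.

66/5


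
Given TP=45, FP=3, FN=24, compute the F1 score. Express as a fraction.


Precision = 45/48 = 15/16. Recall = 45/69 = 15/23. F1 = 2*P*R/(P+R) = 10/13.

10/13


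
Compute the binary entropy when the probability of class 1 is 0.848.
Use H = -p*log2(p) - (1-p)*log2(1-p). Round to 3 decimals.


H = -0.848*log2(0.848) - 0.152*log2(0.152) = 0.615.

0.615


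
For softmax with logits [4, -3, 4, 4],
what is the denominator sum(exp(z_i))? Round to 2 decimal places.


Denom = e^4=54.5982 + e^-3=0.0498 + e^4=54.5982 + e^4=54.5982. Sum = 163.8444, which rounds to 163.84.

163.84


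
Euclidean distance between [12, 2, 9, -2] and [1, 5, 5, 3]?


d = sqrt(sum of squared differences). (12-1)^2=121, (2-5)^2=9, (9-5)^2=16, (-2-3)^2=25. Sum = 171.

sqrt(171)


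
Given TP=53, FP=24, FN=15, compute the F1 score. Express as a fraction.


Precision = 53/77 = 53/77. Recall = 53/68 = 53/68. F1 = 2*P*R/(P+R) = 106/145.

106/145


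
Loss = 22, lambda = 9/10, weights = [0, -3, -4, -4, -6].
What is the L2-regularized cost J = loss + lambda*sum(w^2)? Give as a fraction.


L2 sq norm = sum(w^2) = 77. J = 22 + 9/10 * 77 = 913/10.

913/10


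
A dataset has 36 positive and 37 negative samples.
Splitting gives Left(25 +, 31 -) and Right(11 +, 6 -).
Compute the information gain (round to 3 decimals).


H(parent) = 0.9999. H(left) = 0.9917, H(right) = 0.9367. Weighted = (56/73)*0.9917 + (17/73)*0.9367 = 0.9789. IG = 0.9999 - 0.9789 = 0.0210, which rounds to 0.021.

0.021


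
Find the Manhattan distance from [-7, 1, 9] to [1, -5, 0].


d = sum of absolute differences: |-7-1|=8 + |1--5|=6 + |9-0|=9 = 23.

23


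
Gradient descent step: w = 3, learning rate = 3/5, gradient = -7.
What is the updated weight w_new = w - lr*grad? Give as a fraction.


w_new = 3 - 3/5 * -7 = 3 - -21/5 = 36/5.

36/5


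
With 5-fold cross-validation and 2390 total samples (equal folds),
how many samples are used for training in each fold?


Each validation fold has 2390/5 = 478 samples. Training set = 2390 - 478 = 1912.

1912


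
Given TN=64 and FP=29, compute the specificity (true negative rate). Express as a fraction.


Specificity = TN / (TN + FP) = 64 / 93 = 64/93.

64/93


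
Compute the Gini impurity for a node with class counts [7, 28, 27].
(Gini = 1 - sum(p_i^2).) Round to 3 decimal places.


Total = 62. Proportions: 7/62, 28/62, 27/62. sum(p_i^2) = 0.4063. Gini = 1 - 0.4063 = 0.5937, which rounds to 0.594.

0.594


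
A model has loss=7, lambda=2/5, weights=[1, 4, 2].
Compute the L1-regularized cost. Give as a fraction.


L1 norm = sum(|w|) = 7. J = 7 + 2/5 * 7 = 49/5.

49/5


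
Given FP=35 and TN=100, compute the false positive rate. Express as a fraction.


FPR = FP / (FP + TN) = 35 / 135 = 7/27.

7/27


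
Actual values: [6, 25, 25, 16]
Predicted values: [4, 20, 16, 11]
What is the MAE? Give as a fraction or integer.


MAE = (1/4) * (|6-4|=2 + |25-20|=5 + |25-16|=9 + |16-11|=5). Sum = 21. MAE = 21/4.

21/4


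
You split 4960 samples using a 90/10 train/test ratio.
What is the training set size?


Test set = 4960 * 10% = 496. Training set = 4960 - 496 = 4464.

4464


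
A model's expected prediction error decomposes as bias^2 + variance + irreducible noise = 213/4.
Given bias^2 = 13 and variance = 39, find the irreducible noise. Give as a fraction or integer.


Total error = bias^2 + variance + irreducible noise. So irreducible noise = 213/4 - 13 - 39 = 5/4.

5/4


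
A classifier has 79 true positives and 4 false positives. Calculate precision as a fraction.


Precision = TP / (TP + FP) = 79 / 83 = 79/83.

79/83


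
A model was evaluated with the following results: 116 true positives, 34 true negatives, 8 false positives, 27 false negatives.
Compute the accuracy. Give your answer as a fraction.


Accuracy = (TP + TN) / (TP + TN + FP + FN) = (116 + 34) / 185 = 30/37.

30/37


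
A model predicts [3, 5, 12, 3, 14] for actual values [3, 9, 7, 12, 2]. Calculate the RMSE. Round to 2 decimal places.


MSE = 53.2000. RMSE = sqrt(53.2000) = 7.29.

7.29


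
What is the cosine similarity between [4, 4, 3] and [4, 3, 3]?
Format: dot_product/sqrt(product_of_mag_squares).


dot = 37. |a|^2 = 41, |b|^2 = 34. cos = 37/sqrt(1394).

37/sqrt(1394)


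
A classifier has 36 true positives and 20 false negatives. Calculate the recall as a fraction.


Recall = TP / (TP + FN) = 36 / 56 = 9/14.

9/14


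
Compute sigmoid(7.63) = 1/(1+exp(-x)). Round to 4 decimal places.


sigma(7.63) = 1/(1+e^(-7.63)) = 1/(1+0.000486) = 1/1.000486 = 0.9995.

0.9995


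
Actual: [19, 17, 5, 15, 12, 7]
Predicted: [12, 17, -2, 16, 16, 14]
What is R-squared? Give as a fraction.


Mean(y) = 25/2. SS_res = 164. SS_tot = 311/2. R^2 = 1 - 164/(311/2) = -17/311.

-17/311


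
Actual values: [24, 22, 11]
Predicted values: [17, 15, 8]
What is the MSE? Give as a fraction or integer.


MSE = (1/3) * ((24-17)^2=49 + (22-15)^2=49 + (11-8)^2=9). Sum = 107. MSE = 107/3.

107/3


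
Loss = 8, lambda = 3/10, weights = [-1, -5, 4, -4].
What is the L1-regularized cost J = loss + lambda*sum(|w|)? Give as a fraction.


L1 norm = sum(|w|) = 14. J = 8 + 3/10 * 14 = 61/5.

61/5


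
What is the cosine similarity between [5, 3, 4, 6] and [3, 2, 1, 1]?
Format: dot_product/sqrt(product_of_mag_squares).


dot = 31. |a|^2 = 86, |b|^2 = 15. cos = 31/sqrt(1290).

31/sqrt(1290)


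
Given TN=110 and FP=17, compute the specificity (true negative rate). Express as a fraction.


Specificity = TN / (TN + FP) = 110 / 127 = 110/127.

110/127


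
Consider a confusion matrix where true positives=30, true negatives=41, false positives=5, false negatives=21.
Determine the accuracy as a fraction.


Accuracy = (TP + TN) / (TP + TN + FP + FN) = (30 + 41) / 97 = 71/97.

71/97


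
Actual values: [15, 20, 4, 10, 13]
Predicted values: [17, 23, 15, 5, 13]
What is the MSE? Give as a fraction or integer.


MSE = (1/5) * ((15-17)^2=4 + (20-23)^2=9 + (4-15)^2=121 + (10-5)^2=25 + (13-13)^2=0). Sum = 159. MSE = 159/5.

159/5


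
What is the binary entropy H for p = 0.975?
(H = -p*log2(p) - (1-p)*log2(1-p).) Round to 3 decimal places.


H = -0.975*log2(0.975) - 0.025*log2(0.025) = 0.169.

0.169


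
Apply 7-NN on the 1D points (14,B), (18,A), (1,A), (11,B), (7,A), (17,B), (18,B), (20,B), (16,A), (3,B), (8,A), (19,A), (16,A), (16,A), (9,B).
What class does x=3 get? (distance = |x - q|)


Distances: |14-3|=11, |18-3|=15, |1-3|=2, |11-3|=8, |7-3|=4, |17-3|=14, |18-3|=15, |20-3|=17, |16-3|=13, |3-3|=0, |8-3|=5, |19-3|=16, |16-3|=13, |16-3|=13, |9-3|=6. 7 nearest: (3,B), (1,A), (7,A), (8,A), (9,B), (11,B), (14,B). Counts: {'B': 4, 'A': 3}. Majority class: B.

B


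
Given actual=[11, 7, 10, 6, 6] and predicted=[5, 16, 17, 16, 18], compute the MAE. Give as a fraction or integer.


MAE = (1/5) * (|11-5|=6 + |7-16|=9 + |10-17|=7 + |6-16|=10 + |6-18|=12). Sum = 44. MAE = 44/5.

44/5


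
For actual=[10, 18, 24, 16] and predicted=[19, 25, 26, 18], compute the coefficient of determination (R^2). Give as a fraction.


Mean(y) = 17. SS_res = 138. SS_tot = 100. R^2 = 1 - 138/(100) = -19/50.

-19/50


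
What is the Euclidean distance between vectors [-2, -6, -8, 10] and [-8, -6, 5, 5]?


d = sqrt(sum of squared differences). (-2--8)^2=36, (-6--6)^2=0, (-8-5)^2=169, (10-5)^2=25. Sum = 230.

sqrt(230)


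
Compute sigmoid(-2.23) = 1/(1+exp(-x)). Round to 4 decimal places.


sigma(-2.23) = 1/(1+e^(2.23)) = 1/(1+9.299866) = 1/10.299866 = 0.0971.

0.0971


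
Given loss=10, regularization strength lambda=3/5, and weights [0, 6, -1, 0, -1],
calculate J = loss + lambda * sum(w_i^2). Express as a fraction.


L2 sq norm = sum(w^2) = 38. J = 10 + 3/5 * 38 = 164/5.

164/5


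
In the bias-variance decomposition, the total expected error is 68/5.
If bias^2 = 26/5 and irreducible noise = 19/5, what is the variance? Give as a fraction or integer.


Total error = bias^2 + variance + irreducible noise. So variance = 68/5 - 26/5 - 19/5 = 23/5.

23/5


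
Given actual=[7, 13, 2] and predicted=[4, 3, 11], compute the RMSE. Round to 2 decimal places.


MSE = 63.3333. RMSE = sqrt(63.3333) = 7.96.

7.96


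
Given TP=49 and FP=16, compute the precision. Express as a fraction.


Precision = TP / (TP + FP) = 49 / 65 = 49/65.

49/65


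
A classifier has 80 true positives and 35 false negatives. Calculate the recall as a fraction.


Recall = TP / (TP + FN) = 80 / 115 = 16/23.

16/23


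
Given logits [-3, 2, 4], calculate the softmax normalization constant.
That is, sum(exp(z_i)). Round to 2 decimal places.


Denom = e^-3=0.0498 + e^2=7.3891 + e^4=54.5982. Sum = 62.0371, which rounds to 62.04.

62.04


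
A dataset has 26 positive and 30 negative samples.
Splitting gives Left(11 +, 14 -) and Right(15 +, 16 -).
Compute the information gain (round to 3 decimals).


H(parent) = 0.9963. H(left) = 0.9896, H(right) = 0.9992. Weighted = (25/56)*0.9896 + (31/56)*0.9992 = 0.9949. IG = 0.9963 - 0.9949 = 0.0014, which rounds to 0.001.

0.001


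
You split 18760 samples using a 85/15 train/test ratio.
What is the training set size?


Test set = 18760 * 15% = 2814. Training set = 18760 - 2814 = 15946.

15946


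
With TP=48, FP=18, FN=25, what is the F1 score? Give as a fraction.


Precision = 48/66 = 8/11. Recall = 48/73 = 48/73. F1 = 2*P*R/(P+R) = 96/139.

96/139


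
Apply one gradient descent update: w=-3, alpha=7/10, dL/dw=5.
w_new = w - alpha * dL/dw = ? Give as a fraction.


w_new = -3 - 7/10 * 5 = -3 - 7/2 = -13/2.

-13/2


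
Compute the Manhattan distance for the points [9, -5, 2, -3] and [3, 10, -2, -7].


d = sum of absolute differences: |9-3|=6 + |-5-10|=15 + |2--2|=4 + |-3--7|=4 = 29.

29


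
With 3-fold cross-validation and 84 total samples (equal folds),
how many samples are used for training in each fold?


Each validation fold has 84/3 = 28 samples. Training set = 84 - 28 = 56.

56


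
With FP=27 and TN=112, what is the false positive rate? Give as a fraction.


FPR = FP / (FP + TN) = 27 / 139 = 27/139.

27/139


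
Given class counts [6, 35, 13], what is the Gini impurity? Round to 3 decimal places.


Total = 54. Proportions: 6/54, 35/54, 13/54. sum(p_i^2) = 0.4904. Gini = 1 - 0.4904 = 0.5096, which rounds to 0.510.

0.510


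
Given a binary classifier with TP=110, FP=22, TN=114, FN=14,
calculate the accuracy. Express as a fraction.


Accuracy = (TP + TN) / (TP + TN + FP + FN) = (110 + 114) / 260 = 56/65.

56/65


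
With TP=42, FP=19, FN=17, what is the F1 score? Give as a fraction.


Precision = 42/61 = 42/61. Recall = 42/59 = 42/59. F1 = 2*P*R/(P+R) = 7/10.

7/10


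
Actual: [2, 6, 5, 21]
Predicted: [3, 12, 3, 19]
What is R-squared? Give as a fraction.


Mean(y) = 17/2. SS_res = 45. SS_tot = 217. R^2 = 1 - 45/(217) = 172/217.

172/217


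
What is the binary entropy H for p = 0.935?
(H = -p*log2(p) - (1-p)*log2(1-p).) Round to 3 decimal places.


H = -0.935*log2(0.935) - 0.065*log2(0.065) = 0.347.

0.347


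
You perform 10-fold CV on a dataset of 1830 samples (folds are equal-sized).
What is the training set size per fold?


Each validation fold has 1830/10 = 183 samples. Training set = 1830 - 183 = 1647.

1647


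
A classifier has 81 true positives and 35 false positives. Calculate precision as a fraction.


Precision = TP / (TP + FP) = 81 / 116 = 81/116.

81/116


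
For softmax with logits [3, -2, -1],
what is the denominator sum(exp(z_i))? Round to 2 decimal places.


Denom = e^3=20.0855 + e^-2=0.1353 + e^-1=0.3679. Sum = 20.5887, which rounds to 20.59.

20.59


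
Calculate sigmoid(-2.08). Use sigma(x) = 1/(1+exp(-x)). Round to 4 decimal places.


sigma(-2.08) = 1/(1+e^(2.08)) = 1/(1+8.004469) = 1/9.004469 = 0.1111.

0.1111


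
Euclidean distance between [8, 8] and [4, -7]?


d = sqrt(sum of squared differences). (8-4)^2=16, (8--7)^2=225. Sum = 241.

sqrt(241)


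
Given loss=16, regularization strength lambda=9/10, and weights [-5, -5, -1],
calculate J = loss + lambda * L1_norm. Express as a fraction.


L1 norm = sum(|w|) = 11. J = 16 + 9/10 * 11 = 259/10.

259/10


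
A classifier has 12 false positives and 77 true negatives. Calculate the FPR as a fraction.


FPR = FP / (FP + TN) = 12 / 89 = 12/89.

12/89


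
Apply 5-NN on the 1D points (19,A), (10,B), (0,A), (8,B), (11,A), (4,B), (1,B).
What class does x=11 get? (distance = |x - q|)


Distances: |19-11|=8, |10-11|=1, |0-11|=11, |8-11|=3, |11-11|=0, |4-11|=7, |1-11|=10. 5 nearest: (11,A), (10,B), (8,B), (4,B), (19,A). Counts: {'A': 2, 'B': 3}. Majority class: B.

B


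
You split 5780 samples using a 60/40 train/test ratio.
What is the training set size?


Test set = 5780 * 40% = 2312. Training set = 5780 - 2312 = 3468.

3468


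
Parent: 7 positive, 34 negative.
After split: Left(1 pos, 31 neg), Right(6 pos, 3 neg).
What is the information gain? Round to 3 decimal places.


H(parent) = 0.6594. H(left) = 0.2006, H(right) = 0.9183. Weighted = (32/41)*0.2006 + (9/41)*0.9183 = 0.3581. IG = 0.6594 - 0.3581 = 0.3013, which rounds to 0.301.

0.301


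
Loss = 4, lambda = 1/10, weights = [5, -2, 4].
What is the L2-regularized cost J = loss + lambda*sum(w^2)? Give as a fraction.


L2 sq norm = sum(w^2) = 45. J = 4 + 1/10 * 45 = 17/2.

17/2


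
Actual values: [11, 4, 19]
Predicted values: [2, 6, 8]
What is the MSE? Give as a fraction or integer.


MSE = (1/3) * ((11-2)^2=81 + (4-6)^2=4 + (19-8)^2=121). Sum = 206. MSE = 206/3.

206/3


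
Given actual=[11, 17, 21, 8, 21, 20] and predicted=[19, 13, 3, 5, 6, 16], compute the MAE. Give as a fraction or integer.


MAE = (1/6) * (|11-19|=8 + |17-13|=4 + |21-3|=18 + |8-5|=3 + |21-6|=15 + |20-16|=4). Sum = 52. MAE = 26/3.

26/3


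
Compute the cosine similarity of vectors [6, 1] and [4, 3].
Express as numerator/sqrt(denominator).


dot = 27. |a|^2 = 37, |b|^2 = 25. cos = 27/sqrt(925).

27/sqrt(925)


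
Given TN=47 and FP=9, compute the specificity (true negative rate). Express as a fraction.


Specificity = TN / (TN + FP) = 47 / 56 = 47/56.

47/56


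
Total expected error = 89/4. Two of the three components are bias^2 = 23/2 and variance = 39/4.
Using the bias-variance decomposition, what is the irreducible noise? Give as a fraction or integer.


Total error = bias^2 + variance + irreducible noise. So irreducible noise = 89/4 - 23/2 - 39/4 = 1.

1


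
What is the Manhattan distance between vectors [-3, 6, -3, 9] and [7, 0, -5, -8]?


d = sum of absolute differences: |-3-7|=10 + |6-0|=6 + |-3--5|=2 + |9--8|=17 = 35.

35


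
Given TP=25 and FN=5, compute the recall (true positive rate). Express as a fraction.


Recall = TP / (TP + FN) = 25 / 30 = 5/6.

5/6


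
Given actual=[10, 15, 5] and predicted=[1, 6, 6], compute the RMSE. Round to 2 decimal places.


MSE = 54.3333. RMSE = sqrt(54.3333) = 7.37.

7.37


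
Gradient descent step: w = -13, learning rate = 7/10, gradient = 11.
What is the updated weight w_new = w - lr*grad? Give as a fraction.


w_new = -13 - 7/10 * 11 = -13 - 77/10 = -207/10.

-207/10


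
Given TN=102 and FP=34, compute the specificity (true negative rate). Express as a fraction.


Specificity = TN / (TN + FP) = 102 / 136 = 3/4.

3/4


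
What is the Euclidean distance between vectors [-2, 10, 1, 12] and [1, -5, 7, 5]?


d = sqrt(sum of squared differences). (-2-1)^2=9, (10--5)^2=225, (1-7)^2=36, (12-5)^2=49. Sum = 319.

sqrt(319)


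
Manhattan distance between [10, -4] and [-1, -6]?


d = sum of absolute differences: |10--1|=11 + |-4--6|=2 = 13.

13


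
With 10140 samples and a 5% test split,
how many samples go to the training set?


Test set = 10140 * 5% = 507. Training set = 10140 - 507 = 9633.

9633


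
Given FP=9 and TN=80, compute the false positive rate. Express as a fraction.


FPR = FP / (FP + TN) = 9 / 89 = 9/89.

9/89


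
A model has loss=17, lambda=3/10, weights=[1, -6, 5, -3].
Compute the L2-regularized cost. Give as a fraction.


L2 sq norm = sum(w^2) = 71. J = 17 + 3/10 * 71 = 383/10.

383/10


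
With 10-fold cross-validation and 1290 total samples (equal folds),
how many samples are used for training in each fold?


Each validation fold has 1290/10 = 129 samples. Training set = 1290 - 129 = 1161.

1161


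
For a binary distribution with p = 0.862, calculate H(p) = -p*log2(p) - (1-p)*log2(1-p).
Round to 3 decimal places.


H = -0.862*log2(0.862) - 0.138*log2(0.138) = 0.579.

0.579


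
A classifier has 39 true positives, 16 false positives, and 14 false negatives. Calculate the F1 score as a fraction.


Precision = 39/55 = 39/55. Recall = 39/53 = 39/53. F1 = 2*P*R/(P+R) = 13/18.

13/18


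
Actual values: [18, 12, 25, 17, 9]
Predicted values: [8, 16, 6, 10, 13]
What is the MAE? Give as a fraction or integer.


MAE = (1/5) * (|18-8|=10 + |12-16|=4 + |25-6|=19 + |17-10|=7 + |9-13|=4). Sum = 44. MAE = 44/5.

44/5


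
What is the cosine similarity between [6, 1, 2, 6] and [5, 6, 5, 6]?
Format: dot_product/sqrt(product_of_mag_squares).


dot = 82. |a|^2 = 77, |b|^2 = 122. cos = 82/sqrt(9394).

82/sqrt(9394)


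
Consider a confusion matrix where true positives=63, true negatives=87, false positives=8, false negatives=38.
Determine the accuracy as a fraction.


Accuracy = (TP + TN) / (TP + TN + FP + FN) = (63 + 87) / 196 = 75/98.

75/98


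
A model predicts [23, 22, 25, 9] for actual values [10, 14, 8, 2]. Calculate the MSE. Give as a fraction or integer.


MSE = (1/4) * ((10-23)^2=169 + (14-22)^2=64 + (8-25)^2=289 + (2-9)^2=49). Sum = 571. MSE = 571/4.

571/4


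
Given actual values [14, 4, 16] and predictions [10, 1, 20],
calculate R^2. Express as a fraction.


Mean(y) = 34/3. SS_res = 41. SS_tot = 248/3. R^2 = 1 - 41/(248/3) = 125/248.

125/248


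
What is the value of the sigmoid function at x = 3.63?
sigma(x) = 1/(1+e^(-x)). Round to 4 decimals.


sigma(3.63) = 1/(1+e^(-3.63)) = 1/(1+0.026516) = 1/1.026516 = 0.9742.

0.9742


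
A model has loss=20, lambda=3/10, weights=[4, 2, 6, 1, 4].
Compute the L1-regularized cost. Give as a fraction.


L1 norm = sum(|w|) = 17. J = 20 + 3/10 * 17 = 251/10.

251/10


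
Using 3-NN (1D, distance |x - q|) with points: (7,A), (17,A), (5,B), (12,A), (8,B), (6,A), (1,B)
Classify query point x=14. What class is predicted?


Distances: |7-14|=7, |17-14|=3, |5-14|=9, |12-14|=2, |8-14|=6, |6-14|=8, |1-14|=13. 3 nearest: (12,A), (17,A), (8,B). Counts: {'A': 2, 'B': 1}. Majority class: A.

A


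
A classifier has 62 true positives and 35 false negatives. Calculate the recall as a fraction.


Recall = TP / (TP + FN) = 62 / 97 = 62/97.

62/97


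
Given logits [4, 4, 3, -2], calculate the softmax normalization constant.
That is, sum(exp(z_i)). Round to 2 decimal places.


Denom = e^4=54.5982 + e^4=54.5982 + e^3=20.0855 + e^-2=0.1353. Sum = 129.4172, which rounds to 129.42.

129.42


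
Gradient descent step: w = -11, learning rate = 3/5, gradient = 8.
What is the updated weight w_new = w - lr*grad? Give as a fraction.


w_new = -11 - 3/5 * 8 = -11 - 24/5 = -79/5.

-79/5


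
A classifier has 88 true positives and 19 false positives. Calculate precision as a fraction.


Precision = TP / (TP + FP) = 88 / 107 = 88/107.

88/107


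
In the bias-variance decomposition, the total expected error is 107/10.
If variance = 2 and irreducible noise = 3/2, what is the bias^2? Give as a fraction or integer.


Total error = bias^2 + variance + irreducible noise. So bias^2 = 107/10 - 2 - 3/2 = 36/5.

36/5


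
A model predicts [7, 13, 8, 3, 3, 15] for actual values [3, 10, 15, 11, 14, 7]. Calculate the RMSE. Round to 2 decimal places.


MSE = 53.8333. RMSE = sqrt(53.8333) = 7.34.

7.34


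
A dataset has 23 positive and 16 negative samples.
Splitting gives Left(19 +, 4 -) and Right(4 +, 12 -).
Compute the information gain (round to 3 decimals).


H(parent) = 0.9766. H(left) = 0.6666, H(right) = 0.8113. Weighted = (23/39)*0.6666 + (16/39)*0.8113 = 0.7260. IG = 0.9766 - 0.7260 = 0.2506, which rounds to 0.251.

0.251


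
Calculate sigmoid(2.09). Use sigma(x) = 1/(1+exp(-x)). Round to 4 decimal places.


sigma(2.09) = 1/(1+e^(-2.09)) = 1/(1+0.123687) = 1/1.123687 = 0.8899.

0.8899


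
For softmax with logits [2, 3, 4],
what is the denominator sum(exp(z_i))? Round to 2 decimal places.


Denom = e^2=7.3891 + e^3=20.0855 + e^4=54.5982. Sum = 82.0728, which rounds to 82.07.

82.07


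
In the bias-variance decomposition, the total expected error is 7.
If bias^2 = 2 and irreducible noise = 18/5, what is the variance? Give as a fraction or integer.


Total error = bias^2 + variance + irreducible noise. So variance = 7 - 2 - 18/5 = 7/5.

7/5


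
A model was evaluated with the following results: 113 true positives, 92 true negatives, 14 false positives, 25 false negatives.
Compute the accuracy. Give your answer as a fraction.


Accuracy = (TP + TN) / (TP + TN + FP + FN) = (113 + 92) / 244 = 205/244.

205/244


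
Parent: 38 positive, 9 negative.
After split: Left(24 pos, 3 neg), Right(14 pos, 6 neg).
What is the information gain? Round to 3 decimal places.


H(parent) = 0.7046. H(left) = 0.5033, H(right) = 0.8813. Weighted = (27/47)*0.5033 + (20/47)*0.8813 = 0.6642. IG = 0.7046 - 0.6642 = 0.0404, which rounds to 0.040.

0.040


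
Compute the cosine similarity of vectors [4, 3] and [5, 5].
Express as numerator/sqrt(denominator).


dot = 35. |a|^2 = 25, |b|^2 = 50. cos = 35/sqrt(1250).

35/sqrt(1250)


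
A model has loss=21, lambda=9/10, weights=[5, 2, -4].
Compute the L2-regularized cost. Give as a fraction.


L2 sq norm = sum(w^2) = 45. J = 21 + 9/10 * 45 = 123/2.

123/2


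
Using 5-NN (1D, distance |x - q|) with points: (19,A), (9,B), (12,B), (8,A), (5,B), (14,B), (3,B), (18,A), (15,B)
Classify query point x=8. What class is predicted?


Distances: |19-8|=11, |9-8|=1, |12-8|=4, |8-8|=0, |5-8|=3, |14-8|=6, |3-8|=5, |18-8|=10, |15-8|=7. 5 nearest: (8,A), (9,B), (5,B), (12,B), (3,B). Counts: {'A': 1, 'B': 4}. Majority class: B.

B


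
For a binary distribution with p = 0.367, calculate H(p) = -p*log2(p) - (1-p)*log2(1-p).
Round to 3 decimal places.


H = -0.367*log2(0.367) - 0.633*log2(0.633) = 0.948.

0.948


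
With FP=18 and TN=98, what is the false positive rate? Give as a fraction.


FPR = FP / (FP + TN) = 18 / 116 = 9/58.

9/58


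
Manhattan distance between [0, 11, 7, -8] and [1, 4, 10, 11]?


d = sum of absolute differences: |0-1|=1 + |11-4|=7 + |7-10|=3 + |-8-11|=19 = 30.

30


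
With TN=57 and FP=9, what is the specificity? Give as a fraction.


Specificity = TN / (TN + FP) = 57 / 66 = 19/22.

19/22


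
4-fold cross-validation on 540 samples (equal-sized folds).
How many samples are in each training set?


Each validation fold has 540/4 = 135 samples. Training set = 540 - 135 = 405.

405


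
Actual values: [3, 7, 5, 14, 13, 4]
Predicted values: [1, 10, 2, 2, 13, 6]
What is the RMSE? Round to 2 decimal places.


MSE = 28.3333. RMSE = sqrt(28.3333) = 5.32.

5.32


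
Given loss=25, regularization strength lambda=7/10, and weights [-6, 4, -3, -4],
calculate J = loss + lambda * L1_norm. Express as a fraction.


L1 norm = sum(|w|) = 17. J = 25 + 7/10 * 17 = 369/10.

369/10


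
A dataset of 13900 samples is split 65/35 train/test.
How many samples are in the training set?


Test set = 13900 * 35% = 4865. Training set = 13900 - 4865 = 9035.

9035


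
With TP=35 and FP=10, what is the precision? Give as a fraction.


Precision = TP / (TP + FP) = 35 / 45 = 7/9.

7/9


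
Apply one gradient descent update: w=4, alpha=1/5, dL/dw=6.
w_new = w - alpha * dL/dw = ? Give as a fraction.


w_new = 4 - 1/5 * 6 = 4 - 6/5 = 14/5.

14/5


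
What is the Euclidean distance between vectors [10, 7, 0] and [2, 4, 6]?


d = sqrt(sum of squared differences). (10-2)^2=64, (7-4)^2=9, (0-6)^2=36. Sum = 109.

sqrt(109)


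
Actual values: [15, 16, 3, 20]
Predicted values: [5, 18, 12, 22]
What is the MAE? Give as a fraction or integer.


MAE = (1/4) * (|15-5|=10 + |16-18|=2 + |3-12|=9 + |20-22|=2). Sum = 23. MAE = 23/4.

23/4


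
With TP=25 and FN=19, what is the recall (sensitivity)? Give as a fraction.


Recall = TP / (TP + FN) = 25 / 44 = 25/44.

25/44


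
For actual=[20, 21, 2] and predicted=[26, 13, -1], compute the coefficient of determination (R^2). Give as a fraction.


Mean(y) = 43/3. SS_res = 109. SS_tot = 686/3. R^2 = 1 - 109/(686/3) = 359/686.

359/686


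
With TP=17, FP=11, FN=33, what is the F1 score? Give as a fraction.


Precision = 17/28 = 17/28. Recall = 17/50 = 17/50. F1 = 2*P*R/(P+R) = 17/39.

17/39


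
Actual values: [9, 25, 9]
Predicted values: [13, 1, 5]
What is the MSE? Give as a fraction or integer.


MSE = (1/3) * ((9-13)^2=16 + (25-1)^2=576 + (9-5)^2=16). Sum = 608. MSE = 608/3.

608/3


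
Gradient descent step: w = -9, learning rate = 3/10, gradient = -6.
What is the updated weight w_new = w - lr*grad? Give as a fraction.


w_new = -9 - 3/10 * -6 = -9 - -9/5 = -36/5.

-36/5


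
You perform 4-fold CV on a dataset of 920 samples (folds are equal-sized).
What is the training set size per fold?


Each validation fold has 920/4 = 230 samples. Training set = 920 - 230 = 690.

690


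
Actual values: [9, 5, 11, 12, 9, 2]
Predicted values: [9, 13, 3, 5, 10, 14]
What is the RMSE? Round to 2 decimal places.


MSE = 53.6667. RMSE = sqrt(53.6667) = 7.33.

7.33


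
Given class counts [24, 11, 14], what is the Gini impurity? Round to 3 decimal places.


Total = 49. Proportions: 24/49, 11/49, 14/49. sum(p_i^2) = 0.3719. Gini = 1 - 0.3719 = 0.6281, which rounds to 0.628.

0.628


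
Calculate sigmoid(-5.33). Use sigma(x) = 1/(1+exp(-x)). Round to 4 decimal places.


sigma(-5.33) = 1/(1+e^(5.33)) = 1/(1+206.437974) = 1/207.437974 = 0.0048.

0.0048


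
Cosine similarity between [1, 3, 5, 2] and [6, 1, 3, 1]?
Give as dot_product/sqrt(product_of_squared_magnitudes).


dot = 26. |a|^2 = 39, |b|^2 = 47. cos = 26/sqrt(1833).

26/sqrt(1833)


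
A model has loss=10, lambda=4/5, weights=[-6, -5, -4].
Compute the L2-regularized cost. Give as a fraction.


L2 sq norm = sum(w^2) = 77. J = 10 + 4/5 * 77 = 358/5.

358/5


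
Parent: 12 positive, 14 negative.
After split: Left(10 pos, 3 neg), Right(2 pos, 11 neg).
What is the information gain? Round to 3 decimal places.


H(parent) = 0.9957. H(left) = 0.7793, H(right) = 0.6194. Weighted = (13/26)*0.7793 + (13/26)*0.6194 = 0.6994. IG = 0.9957 - 0.6994 = 0.2963, which rounds to 0.296.

0.296


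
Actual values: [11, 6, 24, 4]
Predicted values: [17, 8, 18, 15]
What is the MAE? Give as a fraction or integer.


MAE = (1/4) * (|11-17|=6 + |6-8|=2 + |24-18|=6 + |4-15|=11). Sum = 25. MAE = 25/4.

25/4


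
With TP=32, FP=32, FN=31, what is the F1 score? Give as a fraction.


Precision = 32/64 = 1/2. Recall = 32/63 = 32/63. F1 = 2*P*R/(P+R) = 64/127.

64/127


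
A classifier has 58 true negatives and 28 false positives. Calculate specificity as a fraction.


Specificity = TN / (TN + FP) = 58 / 86 = 29/43.

29/43


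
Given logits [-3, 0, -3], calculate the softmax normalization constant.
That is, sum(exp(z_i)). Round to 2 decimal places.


Denom = e^-3=0.0498 + e^0=1.0000 + e^-3=0.0498. Sum = 1.0996, which rounds to 1.10.

1.10


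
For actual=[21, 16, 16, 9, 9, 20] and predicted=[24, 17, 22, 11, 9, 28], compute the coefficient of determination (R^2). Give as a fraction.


Mean(y) = 91/6. SS_res = 114. SS_tot = 809/6. R^2 = 1 - 114/(809/6) = 125/809.

125/809


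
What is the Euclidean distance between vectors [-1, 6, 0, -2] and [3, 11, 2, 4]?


d = sqrt(sum of squared differences). (-1-3)^2=16, (6-11)^2=25, (0-2)^2=4, (-2-4)^2=36. Sum = 81.

9


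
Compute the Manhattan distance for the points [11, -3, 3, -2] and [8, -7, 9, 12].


d = sum of absolute differences: |11-8|=3 + |-3--7|=4 + |3-9|=6 + |-2-12|=14 = 27.

27


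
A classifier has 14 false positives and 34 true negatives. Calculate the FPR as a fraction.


FPR = FP / (FP + TN) = 14 / 48 = 7/24.

7/24


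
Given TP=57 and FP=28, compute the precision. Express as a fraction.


Precision = TP / (TP + FP) = 57 / 85 = 57/85.

57/85


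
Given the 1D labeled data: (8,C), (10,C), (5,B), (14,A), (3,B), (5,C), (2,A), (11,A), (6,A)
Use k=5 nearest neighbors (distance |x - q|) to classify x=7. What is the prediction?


Distances: |8-7|=1, |10-7|=3, |5-7|=2, |14-7|=7, |3-7|=4, |5-7|=2, |2-7|=5, |11-7|=4, |6-7|=1. 5 nearest: (6,A), (8,C), (5,B), (5,C), (10,C). Counts: {'A': 1, 'C': 3, 'B': 1}. Majority class: C.

C


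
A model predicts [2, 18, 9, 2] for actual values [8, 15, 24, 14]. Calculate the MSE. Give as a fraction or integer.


MSE = (1/4) * ((8-2)^2=36 + (15-18)^2=9 + (24-9)^2=225 + (14-2)^2=144). Sum = 414. MSE = 207/2.

207/2


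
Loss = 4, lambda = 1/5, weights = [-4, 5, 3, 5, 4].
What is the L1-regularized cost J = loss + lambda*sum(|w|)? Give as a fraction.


L1 norm = sum(|w|) = 21. J = 4 + 1/5 * 21 = 41/5.

41/5


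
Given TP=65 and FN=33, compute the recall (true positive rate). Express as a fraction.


Recall = TP / (TP + FN) = 65 / 98 = 65/98.

65/98


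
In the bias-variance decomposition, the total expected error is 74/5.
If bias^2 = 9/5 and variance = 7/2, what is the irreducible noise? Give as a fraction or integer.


Total error = bias^2 + variance + irreducible noise. So irreducible noise = 74/5 - 9/5 - 7/2 = 19/2.

19/2


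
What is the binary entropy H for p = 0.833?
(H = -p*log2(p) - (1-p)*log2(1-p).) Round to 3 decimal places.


H = -0.833*log2(0.833) - 0.167*log2(0.167) = 0.651.

0.651


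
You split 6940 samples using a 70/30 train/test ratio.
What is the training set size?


Test set = 6940 * 30% = 2082. Training set = 6940 - 2082 = 4858.

4858


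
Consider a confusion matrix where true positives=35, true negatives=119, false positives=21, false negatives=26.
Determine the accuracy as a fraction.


Accuracy = (TP + TN) / (TP + TN + FP + FN) = (35 + 119) / 201 = 154/201.

154/201


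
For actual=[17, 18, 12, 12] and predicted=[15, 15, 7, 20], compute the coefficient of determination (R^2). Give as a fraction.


Mean(y) = 59/4. SS_res = 102. SS_tot = 123/4. R^2 = 1 - 102/(123/4) = -95/41.

-95/41


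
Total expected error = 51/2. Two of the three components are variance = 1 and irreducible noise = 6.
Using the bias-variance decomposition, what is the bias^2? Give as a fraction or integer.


Total error = bias^2 + variance + irreducible noise. So bias^2 = 51/2 - 1 - 6 = 37/2.

37/2


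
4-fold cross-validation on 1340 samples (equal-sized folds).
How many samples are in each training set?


Each validation fold has 1340/4 = 335 samples. Training set = 1340 - 335 = 1005.

1005


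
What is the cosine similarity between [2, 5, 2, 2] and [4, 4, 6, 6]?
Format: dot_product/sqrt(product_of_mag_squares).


dot = 52. |a|^2 = 37, |b|^2 = 104. cos = 52/sqrt(3848).

52/sqrt(3848)


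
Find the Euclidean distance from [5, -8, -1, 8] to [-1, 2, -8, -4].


d = sqrt(sum of squared differences). (5--1)^2=36, (-8-2)^2=100, (-1--8)^2=49, (8--4)^2=144. Sum = 329.

sqrt(329)


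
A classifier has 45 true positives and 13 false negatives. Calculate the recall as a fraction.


Recall = TP / (TP + FN) = 45 / 58 = 45/58.

45/58


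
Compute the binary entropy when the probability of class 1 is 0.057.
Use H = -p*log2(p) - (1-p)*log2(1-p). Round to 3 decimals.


H = -0.057*log2(0.057) - 0.943*log2(0.943) = 0.315.

0.315


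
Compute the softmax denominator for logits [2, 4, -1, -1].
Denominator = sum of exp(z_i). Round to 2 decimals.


Denom = e^2=7.3891 + e^4=54.5982 + e^-1=0.3679 + e^-1=0.3679. Sum = 62.7231, which rounds to 62.72.

62.72


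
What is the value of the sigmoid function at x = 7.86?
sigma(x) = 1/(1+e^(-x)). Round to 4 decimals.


sigma(7.86) = 1/(1+e^(-7.86)) = 1/(1+0.000386) = 1/1.000386 = 0.9996.

0.9996


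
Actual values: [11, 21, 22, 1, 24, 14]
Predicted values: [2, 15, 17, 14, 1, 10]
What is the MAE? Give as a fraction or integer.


MAE = (1/6) * (|11-2|=9 + |21-15|=6 + |22-17|=5 + |1-14|=13 + |24-1|=23 + |14-10|=4). Sum = 60. MAE = 10.

10


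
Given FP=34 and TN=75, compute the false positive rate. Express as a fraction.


FPR = FP / (FP + TN) = 34 / 109 = 34/109.

34/109


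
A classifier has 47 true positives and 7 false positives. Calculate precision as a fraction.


Precision = TP / (TP + FP) = 47 / 54 = 47/54.

47/54


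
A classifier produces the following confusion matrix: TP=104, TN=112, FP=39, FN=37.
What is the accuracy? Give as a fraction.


Accuracy = (TP + TN) / (TP + TN + FP + FN) = (104 + 112) / 292 = 54/73.

54/73


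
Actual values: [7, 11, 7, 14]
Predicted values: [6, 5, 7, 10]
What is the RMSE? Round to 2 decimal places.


MSE = 13.2500. RMSE = sqrt(13.2500) = 3.64.

3.64


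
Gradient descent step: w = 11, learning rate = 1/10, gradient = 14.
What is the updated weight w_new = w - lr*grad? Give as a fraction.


w_new = 11 - 1/10 * 14 = 11 - 7/5 = 48/5.

48/5


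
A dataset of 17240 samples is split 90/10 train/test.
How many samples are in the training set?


Test set = 17240 * 10% = 1724. Training set = 17240 - 1724 = 15516.

15516


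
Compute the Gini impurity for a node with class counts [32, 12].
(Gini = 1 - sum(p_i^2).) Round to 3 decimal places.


Total = 44. Proportions: 32/44, 12/44. sum(p_i^2) = 0.6033. Gini = 1 - 0.6033 = 0.3967, which rounds to 0.397.

0.397


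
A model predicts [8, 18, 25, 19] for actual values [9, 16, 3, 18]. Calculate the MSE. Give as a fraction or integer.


MSE = (1/4) * ((9-8)^2=1 + (16-18)^2=4 + (3-25)^2=484 + (18-19)^2=1). Sum = 490. MSE = 245/2.

245/2


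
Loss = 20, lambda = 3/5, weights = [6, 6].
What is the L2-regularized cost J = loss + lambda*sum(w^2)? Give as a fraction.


L2 sq norm = sum(w^2) = 72. J = 20 + 3/5 * 72 = 316/5.

316/5


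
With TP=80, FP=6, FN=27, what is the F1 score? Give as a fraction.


Precision = 80/86 = 40/43. Recall = 80/107 = 80/107. F1 = 2*P*R/(P+R) = 160/193.

160/193


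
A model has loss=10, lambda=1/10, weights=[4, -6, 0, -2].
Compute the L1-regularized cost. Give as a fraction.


L1 norm = sum(|w|) = 12. J = 10 + 1/10 * 12 = 56/5.

56/5


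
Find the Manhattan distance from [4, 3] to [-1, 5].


d = sum of absolute differences: |4--1|=5 + |3-5|=2 = 7.

7


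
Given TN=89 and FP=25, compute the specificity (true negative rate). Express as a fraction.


Specificity = TN / (TN + FP) = 89 / 114 = 89/114.

89/114


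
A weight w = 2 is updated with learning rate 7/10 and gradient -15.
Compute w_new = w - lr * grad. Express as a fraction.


w_new = 2 - 7/10 * -15 = 2 - -21/2 = 25/2.

25/2


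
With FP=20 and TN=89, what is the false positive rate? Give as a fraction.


FPR = FP / (FP + TN) = 20 / 109 = 20/109.

20/109


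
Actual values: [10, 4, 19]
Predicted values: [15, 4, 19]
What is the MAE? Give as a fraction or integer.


MAE = (1/3) * (|10-15|=5 + |4-4|=0 + |19-19|=0). Sum = 5. MAE = 5/3.

5/3


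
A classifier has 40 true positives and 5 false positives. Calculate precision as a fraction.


Precision = TP / (TP + FP) = 40 / 45 = 8/9.

8/9


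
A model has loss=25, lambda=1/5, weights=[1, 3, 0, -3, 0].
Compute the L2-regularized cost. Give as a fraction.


L2 sq norm = sum(w^2) = 19. J = 25 + 1/5 * 19 = 144/5.

144/5


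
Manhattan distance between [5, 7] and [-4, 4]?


d = sum of absolute differences: |5--4|=9 + |7-4|=3 = 12.

12


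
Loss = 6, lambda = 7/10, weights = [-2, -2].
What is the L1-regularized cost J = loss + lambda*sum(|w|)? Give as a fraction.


L1 norm = sum(|w|) = 4. J = 6 + 7/10 * 4 = 44/5.

44/5


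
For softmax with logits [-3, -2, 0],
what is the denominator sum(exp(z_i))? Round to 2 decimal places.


Denom = e^-3=0.0498 + e^-2=0.1353 + e^0=1.0000. Sum = 1.1851, which rounds to 1.19.

1.19


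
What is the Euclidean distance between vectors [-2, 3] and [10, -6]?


d = sqrt(sum of squared differences). (-2-10)^2=144, (3--6)^2=81. Sum = 225.

15


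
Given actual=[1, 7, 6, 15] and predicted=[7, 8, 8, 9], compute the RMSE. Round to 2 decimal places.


MSE = 19.2500. RMSE = sqrt(19.2500) = 4.39.

4.39


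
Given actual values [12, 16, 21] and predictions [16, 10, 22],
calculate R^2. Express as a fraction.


Mean(y) = 49/3. SS_res = 53. SS_tot = 122/3. R^2 = 1 - 53/(122/3) = -37/122.

-37/122


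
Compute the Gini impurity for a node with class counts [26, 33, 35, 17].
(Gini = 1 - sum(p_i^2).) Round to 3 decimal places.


Total = 111. Proportions: 26/111, 33/111, 35/111, 17/111. sum(p_i^2) = 0.2661. Gini = 1 - 0.2661 = 0.7339, which rounds to 0.734.

0.734


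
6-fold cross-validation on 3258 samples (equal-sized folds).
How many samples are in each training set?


Each validation fold has 3258/6 = 543 samples. Training set = 3258 - 543 = 2715.

2715


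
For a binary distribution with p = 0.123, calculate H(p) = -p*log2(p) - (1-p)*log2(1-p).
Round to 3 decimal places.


H = -0.123*log2(0.123) - 0.877*log2(0.877) = 0.538.

0.538


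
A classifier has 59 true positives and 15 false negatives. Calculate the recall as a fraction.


Recall = TP / (TP + FN) = 59 / 74 = 59/74.

59/74


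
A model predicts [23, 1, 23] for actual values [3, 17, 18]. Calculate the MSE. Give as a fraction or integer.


MSE = (1/3) * ((3-23)^2=400 + (17-1)^2=256 + (18-23)^2=25). Sum = 681. MSE = 227.

227


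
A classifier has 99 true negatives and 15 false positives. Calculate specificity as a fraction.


Specificity = TN / (TN + FP) = 99 / 114 = 33/38.

33/38


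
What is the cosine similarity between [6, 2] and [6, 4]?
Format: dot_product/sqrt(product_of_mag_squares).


dot = 44. |a|^2 = 40, |b|^2 = 52. cos = 44/sqrt(2080).

44/sqrt(2080)


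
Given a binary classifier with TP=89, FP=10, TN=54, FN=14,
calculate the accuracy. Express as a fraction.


Accuracy = (TP + TN) / (TP + TN + FP + FN) = (89 + 54) / 167 = 143/167.

143/167


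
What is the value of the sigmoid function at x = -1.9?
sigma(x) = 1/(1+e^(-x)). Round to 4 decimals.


sigma(-1.9) = 1/(1+e^(1.9)) = 1/(1+6.685894) = 1/7.685894 = 0.1301.

0.1301


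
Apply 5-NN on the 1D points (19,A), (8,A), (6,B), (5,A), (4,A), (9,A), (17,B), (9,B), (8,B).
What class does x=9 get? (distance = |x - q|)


Distances: |19-9|=10, |8-9|=1, |6-9|=3, |5-9|=4, |4-9|=5, |9-9|=0, |17-9|=8, |9-9|=0, |8-9|=1. 5 nearest: (9,A), (9,B), (8,A), (8,B), (6,B). Counts: {'A': 2, 'B': 3}. Majority class: B.

B


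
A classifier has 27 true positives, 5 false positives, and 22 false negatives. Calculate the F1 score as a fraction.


Precision = 27/32 = 27/32. Recall = 27/49 = 27/49. F1 = 2*P*R/(P+R) = 2/3.

2/3


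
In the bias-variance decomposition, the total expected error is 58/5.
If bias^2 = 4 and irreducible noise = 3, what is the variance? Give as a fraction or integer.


Total error = bias^2 + variance + irreducible noise. So variance = 58/5 - 4 - 3 = 23/5.

23/5
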